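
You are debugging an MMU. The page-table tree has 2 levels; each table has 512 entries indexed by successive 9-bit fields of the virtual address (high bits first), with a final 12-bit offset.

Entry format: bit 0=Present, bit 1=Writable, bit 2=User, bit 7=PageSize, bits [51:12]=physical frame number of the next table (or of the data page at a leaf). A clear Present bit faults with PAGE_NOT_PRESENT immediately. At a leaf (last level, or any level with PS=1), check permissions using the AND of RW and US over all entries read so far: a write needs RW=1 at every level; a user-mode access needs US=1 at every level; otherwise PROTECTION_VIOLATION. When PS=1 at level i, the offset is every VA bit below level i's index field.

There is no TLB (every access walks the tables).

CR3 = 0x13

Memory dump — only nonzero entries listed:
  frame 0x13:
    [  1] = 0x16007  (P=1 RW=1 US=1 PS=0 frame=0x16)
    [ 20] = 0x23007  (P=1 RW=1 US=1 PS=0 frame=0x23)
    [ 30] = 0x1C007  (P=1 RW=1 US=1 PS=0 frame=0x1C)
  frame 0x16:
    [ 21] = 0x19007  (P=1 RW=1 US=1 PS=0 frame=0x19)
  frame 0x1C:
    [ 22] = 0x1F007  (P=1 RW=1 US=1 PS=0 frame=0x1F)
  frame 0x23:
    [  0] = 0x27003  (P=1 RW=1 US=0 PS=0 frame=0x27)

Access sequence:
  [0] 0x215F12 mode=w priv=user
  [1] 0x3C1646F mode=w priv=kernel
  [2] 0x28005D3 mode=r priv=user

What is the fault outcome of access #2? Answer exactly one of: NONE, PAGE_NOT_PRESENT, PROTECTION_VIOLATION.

Trace:
#0 VA=0x215F12 (w,user):
  [0] read 0x13 idx=1: raw=0x16007 flags P=1 W=1 U=1 S=0
  [1] read 0x16 idx=21: raw=0x19007 flags P=1 W=1 U=1 S=0
  → PA=0x19F12  (2 entries read)
#1 VA=0x3C1646F (w,kernel):
  [0] read 0x13 idx=30: raw=0x1C007 flags P=1 W=1 U=1 S=0
  [1] read 0x1C idx=22: raw=0x1F007 flags P=1 W=1 U=1 S=0
  → PA=0x1F46F  (2 entries read)
#2 VA=0x28005D3 (r,user):
  [0] read 0x13 idx=20: raw=0x23007 flags P=1 W=1 U=1 S=0
  [1] read 0x23 idx=0: raw=0x27003 flags P=1 W=1 U=0 S=0
  ⇒ fault: PROTECTION_VIOLATION  — 2 lookups

Access #2 fault: PROTECTION_VIOLATION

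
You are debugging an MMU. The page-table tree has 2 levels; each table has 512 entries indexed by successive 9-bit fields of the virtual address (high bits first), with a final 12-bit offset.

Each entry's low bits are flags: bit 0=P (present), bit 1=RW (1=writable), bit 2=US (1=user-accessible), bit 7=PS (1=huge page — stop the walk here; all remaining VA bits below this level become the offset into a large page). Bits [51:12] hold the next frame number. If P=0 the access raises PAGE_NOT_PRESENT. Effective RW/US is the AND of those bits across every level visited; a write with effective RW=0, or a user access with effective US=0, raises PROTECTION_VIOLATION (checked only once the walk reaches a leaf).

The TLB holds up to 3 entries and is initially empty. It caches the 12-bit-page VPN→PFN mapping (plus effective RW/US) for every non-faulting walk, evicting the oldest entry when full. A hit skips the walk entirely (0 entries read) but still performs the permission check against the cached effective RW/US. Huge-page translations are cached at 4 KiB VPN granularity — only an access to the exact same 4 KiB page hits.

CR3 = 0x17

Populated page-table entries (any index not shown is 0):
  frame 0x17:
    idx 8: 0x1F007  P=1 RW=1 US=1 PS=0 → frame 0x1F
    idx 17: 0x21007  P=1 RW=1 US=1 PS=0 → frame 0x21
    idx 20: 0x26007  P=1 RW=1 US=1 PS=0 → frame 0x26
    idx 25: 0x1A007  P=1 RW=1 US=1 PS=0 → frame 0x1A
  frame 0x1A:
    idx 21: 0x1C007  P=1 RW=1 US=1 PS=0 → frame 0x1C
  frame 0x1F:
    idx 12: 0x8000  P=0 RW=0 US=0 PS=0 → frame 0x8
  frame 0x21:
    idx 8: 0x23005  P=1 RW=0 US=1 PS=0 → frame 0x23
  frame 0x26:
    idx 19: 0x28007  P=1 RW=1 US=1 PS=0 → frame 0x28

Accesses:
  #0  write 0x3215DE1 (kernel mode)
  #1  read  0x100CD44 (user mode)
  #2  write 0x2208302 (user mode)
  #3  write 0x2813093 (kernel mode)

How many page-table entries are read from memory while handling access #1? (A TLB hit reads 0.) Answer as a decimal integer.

Trace:
#0 VA=0x3215DE1 (w,kernel):
  [0] read 0x17 idx=25: raw=0x1A007 flags P=1 W=1 U=1 S=0
  [1] read 0x1A idx=21: raw=0x1C007 flags P=1 W=1 U=1 S=0
  ⇒ phys 0x1CDE1  [2 reads]
#1 VA=0x100CD44 (r,user):
  [0] read 0x17 idx=8: raw=0x1F007 flags P=1 W=1 U=1 S=0
  [1] read 0x1F idx=12: raw=0x8000 flags P=0 W=0 U=0 S=0
  → PAGE_NOT_PRESENT  (2 entries read)
#2 VA=0x2208302 (w,user):
  [0] read 0x17 idx=17: raw=0x21007 flags P=1 W=1 U=1 S=0
  [1] read 0x21 idx=8: raw=0x23005 flags P=1 W=0 U=1 S=0
  → PROTECTION_VIOLATION  (2 entries read)
#3 VA=0x2813093 (w,kernel):
  [0] read 0x17 idx=20: raw=0x26007 flags P=1 W=1 U=1 S=0
  [1] read 0x26 idx=19: raw=0x28007 flags P=1 W=1 U=1 S=0
  ⇒ phys 0x28093  [2 reads]

Entries read for #1: 2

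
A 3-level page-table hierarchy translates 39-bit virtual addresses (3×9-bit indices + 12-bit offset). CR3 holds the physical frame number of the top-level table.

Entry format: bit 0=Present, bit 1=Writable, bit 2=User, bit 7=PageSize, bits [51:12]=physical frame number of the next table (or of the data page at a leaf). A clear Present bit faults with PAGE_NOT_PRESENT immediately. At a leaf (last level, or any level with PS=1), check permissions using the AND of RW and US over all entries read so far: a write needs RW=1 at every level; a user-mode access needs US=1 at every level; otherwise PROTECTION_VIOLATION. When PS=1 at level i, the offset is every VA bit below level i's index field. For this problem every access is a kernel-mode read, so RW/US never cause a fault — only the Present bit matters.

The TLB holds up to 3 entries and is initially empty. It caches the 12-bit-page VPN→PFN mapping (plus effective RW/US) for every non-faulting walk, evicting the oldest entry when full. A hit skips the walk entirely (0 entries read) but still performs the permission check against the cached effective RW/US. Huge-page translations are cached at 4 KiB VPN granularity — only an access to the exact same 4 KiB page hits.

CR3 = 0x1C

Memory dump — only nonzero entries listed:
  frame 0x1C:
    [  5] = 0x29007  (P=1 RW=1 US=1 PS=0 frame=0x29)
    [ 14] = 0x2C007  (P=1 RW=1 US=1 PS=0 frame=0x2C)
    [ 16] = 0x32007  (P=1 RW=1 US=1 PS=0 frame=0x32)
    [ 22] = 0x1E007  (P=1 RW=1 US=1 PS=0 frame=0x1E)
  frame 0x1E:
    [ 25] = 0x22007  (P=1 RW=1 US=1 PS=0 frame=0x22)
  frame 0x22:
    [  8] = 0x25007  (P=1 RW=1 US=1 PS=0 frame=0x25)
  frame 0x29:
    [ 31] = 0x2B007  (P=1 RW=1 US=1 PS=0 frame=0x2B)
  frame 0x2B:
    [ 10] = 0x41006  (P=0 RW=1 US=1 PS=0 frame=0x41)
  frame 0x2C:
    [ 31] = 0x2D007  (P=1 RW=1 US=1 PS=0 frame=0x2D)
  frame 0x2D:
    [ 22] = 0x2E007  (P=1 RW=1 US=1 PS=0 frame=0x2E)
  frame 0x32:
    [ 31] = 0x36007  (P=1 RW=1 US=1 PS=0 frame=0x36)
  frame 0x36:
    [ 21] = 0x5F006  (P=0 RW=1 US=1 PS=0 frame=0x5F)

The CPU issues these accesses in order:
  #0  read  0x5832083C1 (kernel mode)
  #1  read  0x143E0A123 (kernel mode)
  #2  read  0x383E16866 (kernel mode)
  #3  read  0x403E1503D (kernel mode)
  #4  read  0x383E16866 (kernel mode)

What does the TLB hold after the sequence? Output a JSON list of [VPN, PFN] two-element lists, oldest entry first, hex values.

Trace:
#0 VA=0x5832083C1 (r,kernel):
  L0: frame=0x1C idx=22 entry=0x1E007 [P=1 RW=1 US=1 PS=0]
  L1: frame=0x1E idx=25 entry=0x22007 [P=1 RW=1 US=1 PS=0]
  L2: frame=0x22 idx=8 entry=0x25007 [P=1 RW=1 US=1 PS=0]
  ✓ 0x253C1  — 3 lookups
#1 VA=0x143E0A123 (r,kernel):
  L0: frame=0x1C idx=5 entry=0x29007 [P=1 RW=1 US=1 PS=0]
  L1: frame=0x29 idx=31 entry=0x2B007 [P=1 RW=1 US=1 PS=0]
  L2: frame=0x2B idx=10 entry=0x41006 [P=0 RW=1 US=1 PS=0]
  ✗ PAGE_NOT_PRESENT  [3 reads]
#2 VA=0x383E16866 (r,kernel):
  L0: frame=0x1C idx=14 entry=0x2C007 [P=1 RW=1 US=1 PS=0]
  L1: frame=0x2C idx=31 entry=0x2D007 [P=1 RW=1 US=1 PS=0]
  L2: frame=0x2D idx=22 entry=0x2E007 [P=1 RW=1 US=1 PS=0]
  ✓ 0x2E866  — 3 lookups
#3 VA=0x403E1503D (r,kernel):
  L0: frame=0x1C idx=16 entry=0x32007 [P=1 RW=1 US=1 PS=0]
  L1: frame=0x32 idx=31 entry=0x36007 [P=1 RW=1 US=1 PS=0]
  L2: frame=0x36 idx=21 entry=0x5F006 [P=0 RW=1 US=1 PS=0]
  ✗ PAGE_NOT_PRESENT  [3 reads]
#4 VA=0x383E16866 (r,kernel):
  TLB hit vpn=0x383E16 → PA=0x2E866

TLB: [["0x583208", "0x25"], ["0x383E16", "0x2E"]]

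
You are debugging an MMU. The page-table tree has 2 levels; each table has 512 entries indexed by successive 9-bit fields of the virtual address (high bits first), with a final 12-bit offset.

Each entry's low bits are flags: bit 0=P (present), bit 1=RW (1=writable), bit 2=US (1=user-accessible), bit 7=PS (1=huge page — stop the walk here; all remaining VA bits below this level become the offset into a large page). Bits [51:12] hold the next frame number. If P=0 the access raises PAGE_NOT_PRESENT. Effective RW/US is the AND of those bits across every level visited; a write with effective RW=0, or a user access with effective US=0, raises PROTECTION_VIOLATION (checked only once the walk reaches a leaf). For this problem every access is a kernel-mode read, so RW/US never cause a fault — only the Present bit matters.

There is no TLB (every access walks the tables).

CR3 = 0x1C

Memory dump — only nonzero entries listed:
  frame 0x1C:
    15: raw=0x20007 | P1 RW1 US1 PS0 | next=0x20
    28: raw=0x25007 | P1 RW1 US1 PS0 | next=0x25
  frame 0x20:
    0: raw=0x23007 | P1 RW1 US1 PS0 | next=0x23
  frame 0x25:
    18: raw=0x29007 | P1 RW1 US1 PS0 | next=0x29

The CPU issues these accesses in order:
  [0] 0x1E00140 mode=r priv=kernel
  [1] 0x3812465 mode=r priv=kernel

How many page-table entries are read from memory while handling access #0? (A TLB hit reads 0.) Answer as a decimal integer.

Per-access translation:
#0 VA=0x1E00140 (r,kernel):
  [0] read 0x1C idx=15: raw=0x20007 flags P=1 W=1 U=1 S=0
  [1] read 0x20 idx=0: raw=0x23007 flags P=1 W=1 U=1 S=0
  → PA=0x23140  (2 entries read)
#1 VA=0x3812465 (r,kernel):
  [0] read 0x1C idx=28: raw=0x25007 flags P=1 W=1 U=1 S=0
  [1] read 0x25 idx=18: raw=0x29007 flags P=1 W=1 U=1 S=0
  → PA=0x29465  (2 entries read)

Entries read for #0: 2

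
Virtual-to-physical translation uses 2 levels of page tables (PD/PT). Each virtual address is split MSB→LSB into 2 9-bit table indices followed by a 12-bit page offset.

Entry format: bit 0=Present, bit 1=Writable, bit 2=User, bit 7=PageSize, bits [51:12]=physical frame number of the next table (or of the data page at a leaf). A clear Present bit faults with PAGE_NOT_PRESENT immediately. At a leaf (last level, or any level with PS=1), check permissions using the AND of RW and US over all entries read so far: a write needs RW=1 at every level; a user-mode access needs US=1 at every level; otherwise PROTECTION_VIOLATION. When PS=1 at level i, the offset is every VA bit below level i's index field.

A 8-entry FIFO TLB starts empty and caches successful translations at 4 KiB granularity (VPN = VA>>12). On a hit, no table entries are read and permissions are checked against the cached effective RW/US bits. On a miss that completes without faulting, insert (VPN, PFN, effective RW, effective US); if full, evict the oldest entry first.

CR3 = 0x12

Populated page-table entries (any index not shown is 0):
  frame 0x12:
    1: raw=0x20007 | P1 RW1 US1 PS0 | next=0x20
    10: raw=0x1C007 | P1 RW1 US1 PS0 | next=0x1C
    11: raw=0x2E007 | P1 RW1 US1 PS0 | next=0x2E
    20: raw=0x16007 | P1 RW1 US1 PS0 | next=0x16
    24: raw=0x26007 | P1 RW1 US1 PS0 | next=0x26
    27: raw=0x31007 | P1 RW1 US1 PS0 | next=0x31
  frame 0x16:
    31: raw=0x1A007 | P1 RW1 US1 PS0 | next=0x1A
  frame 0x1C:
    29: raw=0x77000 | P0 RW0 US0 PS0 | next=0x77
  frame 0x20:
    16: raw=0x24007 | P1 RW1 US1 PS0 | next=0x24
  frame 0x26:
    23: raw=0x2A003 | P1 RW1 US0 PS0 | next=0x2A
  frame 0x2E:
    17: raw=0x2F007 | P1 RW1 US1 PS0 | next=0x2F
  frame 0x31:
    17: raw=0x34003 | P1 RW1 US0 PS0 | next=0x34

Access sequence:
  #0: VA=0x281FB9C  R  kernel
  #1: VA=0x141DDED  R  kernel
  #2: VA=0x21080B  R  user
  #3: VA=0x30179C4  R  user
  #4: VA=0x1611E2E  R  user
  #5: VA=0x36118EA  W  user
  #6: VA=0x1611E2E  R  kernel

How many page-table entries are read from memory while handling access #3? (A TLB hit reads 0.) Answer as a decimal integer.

Walk each access:
#0 VA=0x281FB9C (r,kernel):
  L0: frame=0x12 idx=20 entry=0x16007 [P=1 RW=1 US=1 PS=0]
  L1: frame=0x16 idx=31 entry=0x1A007 [P=1 RW=1 US=1 PS=0]
  ⇒ phys 0x1AB9C  [2 reads]
#1 VA=0x141DDED (r,kernel):
  L0: frame=0x12 idx=10 entry=0x1C007 [P=1 RW=1 US=1 PS=0]
  L1: frame=0x1C idx=29 entry=0x77000 [P=0 RW=0 US=0 PS=0]
  ⇒ fault: PAGE_NOT_PRESENT  — 2 lookups
#2 VA=0x21080B (r,user):
  L0: frame=0x12 idx=1 entry=0x20007 [P=1 RW=1 US=1 PS=0]
  L1: frame=0x20 idx=16 entry=0x24007 [P=1 RW=1 US=1 PS=0]
  ⇒ phys 0x2480B  [2 reads]
#3 VA=0x30179C4 (r,user):
  L0: frame=0x12 idx=24 entry=0x26007 [P=1 RW=1 US=1 PS=0]
  L1: frame=0x26 idx=23 entry=0x2A003 [P=1 RW=1 US=0 PS=0]
  ⇒ fault: PROTECTION_VIOLATION  — 2 lookups
#4 VA=0x1611E2E (r,user):
  L0: frame=0x12 idx=11 entry=0x2E007 [P=1 RW=1 US=1 PS=0]
  L1: frame=0x2E idx=17 entry=0x2F007 [P=1 RW=1 US=1 PS=0]
  ⇒ phys 0x2FE2E  [2 reads]
#5 VA=0x36118EA (w,user):
  L0: frame=0x12 idx=27 entry=0x31007 [P=1 RW=1 US=1 PS=0]
  L1: frame=0x31 idx=17 entry=0x34003 [P=1 RW=1 US=0 PS=0]
  ⇒ fault: PROTECTION_VIOLATION  — 2 lookups
#6 VA=0x1611E2E (r,kernel):
  TLB hit vpn=0x1611 → PA=0x2FE2E

Entries read for #3: 2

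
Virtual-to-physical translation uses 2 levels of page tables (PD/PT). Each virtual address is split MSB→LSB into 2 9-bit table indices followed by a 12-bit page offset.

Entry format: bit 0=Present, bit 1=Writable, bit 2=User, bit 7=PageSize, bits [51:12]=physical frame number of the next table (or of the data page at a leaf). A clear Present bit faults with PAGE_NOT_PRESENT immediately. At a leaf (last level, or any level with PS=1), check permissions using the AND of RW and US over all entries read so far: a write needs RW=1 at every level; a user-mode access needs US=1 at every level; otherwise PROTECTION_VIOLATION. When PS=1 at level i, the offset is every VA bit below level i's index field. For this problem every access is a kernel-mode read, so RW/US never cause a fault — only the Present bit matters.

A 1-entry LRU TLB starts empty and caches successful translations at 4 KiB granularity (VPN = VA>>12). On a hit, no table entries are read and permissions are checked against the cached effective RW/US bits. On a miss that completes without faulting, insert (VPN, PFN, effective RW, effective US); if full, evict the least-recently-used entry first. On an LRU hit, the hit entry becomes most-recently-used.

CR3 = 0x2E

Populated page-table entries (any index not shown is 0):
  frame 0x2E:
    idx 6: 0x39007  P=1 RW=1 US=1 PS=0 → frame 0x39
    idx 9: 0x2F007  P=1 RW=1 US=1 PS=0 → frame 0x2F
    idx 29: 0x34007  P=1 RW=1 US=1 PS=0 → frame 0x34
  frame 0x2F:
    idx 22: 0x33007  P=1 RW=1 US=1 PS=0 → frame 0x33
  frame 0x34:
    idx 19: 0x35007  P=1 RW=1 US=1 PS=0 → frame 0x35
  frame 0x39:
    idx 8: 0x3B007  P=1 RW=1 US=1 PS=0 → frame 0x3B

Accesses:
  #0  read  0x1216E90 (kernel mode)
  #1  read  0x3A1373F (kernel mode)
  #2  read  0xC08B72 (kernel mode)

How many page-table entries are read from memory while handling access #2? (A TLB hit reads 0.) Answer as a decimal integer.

Trace:
#0 VA=0x1216E90 (r,kernel):
  L0: frame=0x2E idx=9 entry=0x2F007 [P=1 RW=1 US=1 PS=0]
  L1: frame=0x2F idx=22 entry=0x33007 [P=1 RW=1 US=1 PS=0]
  ⇒ phys 0x33E90  [2 reads]
#1 VA=0x3A1373F (r,kernel):
  L0: frame=0x2E idx=29 entry=0x34007 [P=1 RW=1 US=1 PS=0]
  L1: frame=0x34 idx=19 entry=0x35007 [P=1 RW=1 US=1 PS=0]
  ⇒ phys 0x3573F  [2 reads]
#2 VA=0xC08B72 (r,kernel):
  L0: frame=0x2E idx=6 entry=0x39007 [P=1 RW=1 US=1 PS=0]
  L1: frame=0x39 idx=8 entry=0x3B007 [P=1 RW=1 US=1 PS=0]
  ⇒ phys 0x3BB72  [2 reads]

Entries read for #2: 2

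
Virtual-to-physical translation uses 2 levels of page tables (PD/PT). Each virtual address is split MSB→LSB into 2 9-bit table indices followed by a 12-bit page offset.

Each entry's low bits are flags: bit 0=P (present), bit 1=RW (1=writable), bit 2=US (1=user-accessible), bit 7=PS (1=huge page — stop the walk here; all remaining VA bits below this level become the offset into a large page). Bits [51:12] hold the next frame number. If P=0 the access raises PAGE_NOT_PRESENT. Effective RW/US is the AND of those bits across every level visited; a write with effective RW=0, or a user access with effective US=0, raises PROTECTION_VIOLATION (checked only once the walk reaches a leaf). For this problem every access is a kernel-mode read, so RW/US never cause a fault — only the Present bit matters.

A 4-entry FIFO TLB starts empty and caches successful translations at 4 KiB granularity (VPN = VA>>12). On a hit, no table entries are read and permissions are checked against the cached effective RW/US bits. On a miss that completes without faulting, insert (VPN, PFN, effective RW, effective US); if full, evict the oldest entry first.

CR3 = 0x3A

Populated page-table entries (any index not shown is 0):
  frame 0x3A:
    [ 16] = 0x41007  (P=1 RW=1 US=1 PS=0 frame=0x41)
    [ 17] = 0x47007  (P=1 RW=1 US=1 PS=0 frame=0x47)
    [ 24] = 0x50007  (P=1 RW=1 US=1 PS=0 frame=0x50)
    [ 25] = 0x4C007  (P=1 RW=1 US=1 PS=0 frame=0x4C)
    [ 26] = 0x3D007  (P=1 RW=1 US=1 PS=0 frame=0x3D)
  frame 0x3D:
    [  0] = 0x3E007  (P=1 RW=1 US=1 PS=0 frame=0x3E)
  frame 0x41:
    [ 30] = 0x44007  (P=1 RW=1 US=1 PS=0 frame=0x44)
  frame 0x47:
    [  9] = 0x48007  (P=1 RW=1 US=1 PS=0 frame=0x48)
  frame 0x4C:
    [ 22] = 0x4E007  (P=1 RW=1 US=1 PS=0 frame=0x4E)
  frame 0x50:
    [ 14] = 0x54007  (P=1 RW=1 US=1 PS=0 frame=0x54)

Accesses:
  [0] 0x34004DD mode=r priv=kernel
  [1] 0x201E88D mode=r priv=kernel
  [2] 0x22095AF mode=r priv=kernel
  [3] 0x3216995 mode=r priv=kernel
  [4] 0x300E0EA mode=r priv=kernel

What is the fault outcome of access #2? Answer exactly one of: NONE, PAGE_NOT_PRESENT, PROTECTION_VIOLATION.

Trace:
#0 VA=0x34004DD (r,kernel):
  lvl0: tbl 0x3A, slot 26 ⇒ 0x3D007 (P1/RW1/US1/PS0)
  lvl1: tbl 0x3D, slot 0 ⇒ 0x3E007 (P1/RW1/US1/PS0)
  → PA=0x3E4DD  (2 entries read)
#1 VA=0x201E88D (r,kernel):
  lvl0: tbl 0x3A, slot 16 ⇒ 0x41007 (P1/RW1/US1/PS0)
  lvl1: tbl 0x41, slot 30 ⇒ 0x44007 (P1/RW1/US1/PS0)
  → PA=0x4488D  (2 entries read)
#2 VA=0x22095AF (r,kernel):
  lvl0: tbl 0x3A, slot 17 ⇒ 0x47007 (P1/RW1/US1/PS0)
  lvl1: tbl 0x47, slot 9 ⇒ 0x48007 (P1/RW1/US1/PS0)
  → PA=0x485AF  (2 entries read)
#3 VA=0x3216995 (r,kernel):
  lvl0: tbl 0x3A, slot 25 ⇒ 0x4C007 (P1/RW1/US1/PS0)
  lvl1: tbl 0x4C, slot 22 ⇒ 0x4E007 (P1/RW1/US1/PS0)
  → PA=0x4E995  (2 entries read)
#4 VA=0x300E0EA (r,kernel):
  lvl0: tbl 0x3A, slot 24 ⇒ 0x50007 (P1/RW1/US1/PS0)
  lvl1: tbl 0x50, slot 14 ⇒ 0x54007 (P1/RW1/US1/PS0)
  → PA=0x540EA  (2 entries read)

Access #2 fault: NONE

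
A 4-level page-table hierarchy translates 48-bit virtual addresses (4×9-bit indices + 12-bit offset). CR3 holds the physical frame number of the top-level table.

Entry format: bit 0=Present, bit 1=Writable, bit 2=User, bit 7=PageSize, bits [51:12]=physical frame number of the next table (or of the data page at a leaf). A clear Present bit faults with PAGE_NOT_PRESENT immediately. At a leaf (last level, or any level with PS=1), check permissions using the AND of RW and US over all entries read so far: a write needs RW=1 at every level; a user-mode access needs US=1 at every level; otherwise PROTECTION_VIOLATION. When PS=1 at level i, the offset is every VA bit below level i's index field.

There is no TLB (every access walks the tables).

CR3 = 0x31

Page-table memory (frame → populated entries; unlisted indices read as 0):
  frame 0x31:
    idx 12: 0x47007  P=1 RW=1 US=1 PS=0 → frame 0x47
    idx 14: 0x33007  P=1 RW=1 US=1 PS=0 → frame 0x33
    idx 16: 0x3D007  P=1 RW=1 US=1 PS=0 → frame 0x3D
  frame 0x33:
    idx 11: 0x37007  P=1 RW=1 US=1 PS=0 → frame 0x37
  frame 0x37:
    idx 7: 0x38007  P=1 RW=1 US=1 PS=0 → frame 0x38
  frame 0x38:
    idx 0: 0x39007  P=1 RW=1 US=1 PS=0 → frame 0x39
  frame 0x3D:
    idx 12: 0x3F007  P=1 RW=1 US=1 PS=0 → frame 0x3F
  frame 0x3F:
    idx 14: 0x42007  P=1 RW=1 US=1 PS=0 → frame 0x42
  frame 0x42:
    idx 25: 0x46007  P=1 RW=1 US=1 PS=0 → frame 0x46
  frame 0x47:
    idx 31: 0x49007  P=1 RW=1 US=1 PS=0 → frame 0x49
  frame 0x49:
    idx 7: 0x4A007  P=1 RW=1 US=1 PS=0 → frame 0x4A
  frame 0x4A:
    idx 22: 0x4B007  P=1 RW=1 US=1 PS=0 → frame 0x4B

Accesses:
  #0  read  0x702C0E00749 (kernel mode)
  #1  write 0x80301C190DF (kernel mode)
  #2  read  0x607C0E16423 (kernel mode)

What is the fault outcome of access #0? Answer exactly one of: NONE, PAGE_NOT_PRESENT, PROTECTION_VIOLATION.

Walk each access:
#0 VA=0x702C0E00749 (r,kernel):
  lvl0: tbl 0x31, slot 14 ⇒ 0x33007 (P1/RW1/US1/PS0)
  lvl1: tbl 0x33, slot 11 ⇒ 0x37007 (P1/RW1/US1/PS0)
  lvl2: tbl 0x37, slot 7 ⇒ 0x38007 (P1/RW1/US1/PS0)
  lvl3: tbl 0x38, slot 0 ⇒ 0x39007 (P1/RW1/US1/PS0)
  ⇒ phys 0x39749  [4 reads]
#1 VA=0x80301C190DF (w,kernel):
  lvl0: tbl 0x31, slot 16 ⇒ 0x3D007 (P1/RW1/US1/PS0)
  lvl1: tbl 0x3D, slot 12 ⇒ 0x3F007 (P1/RW1/US1/PS0)
  lvl2: tbl 0x3F, slot 14 ⇒ 0x42007 (P1/RW1/US1/PS0)
  lvl3: tbl 0x42, slot 25 ⇒ 0x46007 (P1/RW1/US1/PS0)
  ⇒ phys 0x460DF  [4 reads]
#2 VA=0x607C0E16423 (r,kernel):
  lvl0: tbl 0x31, slot 12 ⇒ 0x47007 (P1/RW1/US1/PS0)
  lvl1: tbl 0x47, slot 31 ⇒ 0x49007 (P1/RW1/US1/PS0)
  lvl2: tbl 0x49, slot 7 ⇒ 0x4A007 (P1/RW1/US1/PS0)
  lvl3: tbl 0x4A, slot 22 ⇒ 0x4B007 (P1/RW1/US1/PS0)
  ⇒ phys 0x4B423  [4 reads]

Access #0 fault: NONE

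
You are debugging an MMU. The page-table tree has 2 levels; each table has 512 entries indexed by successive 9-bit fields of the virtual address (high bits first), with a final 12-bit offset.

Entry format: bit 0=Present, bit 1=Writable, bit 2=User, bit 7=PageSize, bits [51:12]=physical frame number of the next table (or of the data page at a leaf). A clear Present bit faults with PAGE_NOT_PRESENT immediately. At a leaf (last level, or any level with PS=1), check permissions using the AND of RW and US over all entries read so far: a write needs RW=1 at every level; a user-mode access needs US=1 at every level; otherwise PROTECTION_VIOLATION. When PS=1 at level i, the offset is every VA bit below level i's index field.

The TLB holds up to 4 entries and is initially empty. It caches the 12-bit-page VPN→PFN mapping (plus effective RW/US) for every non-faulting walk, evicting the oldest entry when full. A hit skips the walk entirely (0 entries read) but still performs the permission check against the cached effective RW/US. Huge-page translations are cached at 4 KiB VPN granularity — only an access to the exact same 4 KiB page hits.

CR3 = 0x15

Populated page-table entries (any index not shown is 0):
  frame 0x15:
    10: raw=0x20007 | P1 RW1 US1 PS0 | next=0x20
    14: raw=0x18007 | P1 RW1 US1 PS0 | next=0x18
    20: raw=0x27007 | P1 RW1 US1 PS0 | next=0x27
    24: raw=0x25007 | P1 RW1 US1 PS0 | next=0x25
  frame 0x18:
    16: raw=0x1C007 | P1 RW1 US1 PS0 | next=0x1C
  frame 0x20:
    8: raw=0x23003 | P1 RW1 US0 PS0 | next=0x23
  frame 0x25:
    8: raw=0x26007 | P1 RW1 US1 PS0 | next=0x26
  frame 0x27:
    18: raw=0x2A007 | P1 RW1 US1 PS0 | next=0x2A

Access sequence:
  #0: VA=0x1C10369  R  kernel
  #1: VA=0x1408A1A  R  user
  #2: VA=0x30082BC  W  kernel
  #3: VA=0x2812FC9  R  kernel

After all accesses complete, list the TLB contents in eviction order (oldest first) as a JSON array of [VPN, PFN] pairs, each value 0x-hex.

Walk each access:
#0 VA=0x1C10369 (r,kernel):
  [0] read 0x15 idx=14: raw=0x18007 flags P=1 W=1 U=1 S=0
  [1] read 0x18 idx=16: raw=0x1C007 flags P=1 W=1 U=1 S=0
  ⇒ phys 0x1C369  [2 reads]
#1 VA=0x1408A1A (r,user):
  [0] read 0x15 idx=10: raw=0x20007 flags P=1 W=1 U=1 S=0
  [1] read 0x20 idx=8: raw=0x23003 flags P=1 W=1 U=0 S=0
  ✗ PROTECTION_VIOLATION  [2 reads]
#2 VA=0x30082BC (w,kernel):
  [0] read 0x15 idx=24: raw=0x25007 flags P=1 W=1 U=1 S=0
  [1] read 0x25 idx=8: raw=0x26007 flags P=1 W=1 U=1 S=0
  ⇒ phys 0x262BC  [2 reads]
#3 VA=0x2812FC9 (r,kernel):
  [0] read 0x15 idx=20: raw=0x27007 flags P=1 W=1 U=1 S=0
  [1] read 0x27 idx=18: raw=0x2A007 flags P=1 W=1 U=1 S=0
  ⇒ phys 0x2AFC9  [2 reads]

TLB: [["0x1C10", "0x1C"], ["0x3008", "0x26"], ["0x2812", "0x2A"]]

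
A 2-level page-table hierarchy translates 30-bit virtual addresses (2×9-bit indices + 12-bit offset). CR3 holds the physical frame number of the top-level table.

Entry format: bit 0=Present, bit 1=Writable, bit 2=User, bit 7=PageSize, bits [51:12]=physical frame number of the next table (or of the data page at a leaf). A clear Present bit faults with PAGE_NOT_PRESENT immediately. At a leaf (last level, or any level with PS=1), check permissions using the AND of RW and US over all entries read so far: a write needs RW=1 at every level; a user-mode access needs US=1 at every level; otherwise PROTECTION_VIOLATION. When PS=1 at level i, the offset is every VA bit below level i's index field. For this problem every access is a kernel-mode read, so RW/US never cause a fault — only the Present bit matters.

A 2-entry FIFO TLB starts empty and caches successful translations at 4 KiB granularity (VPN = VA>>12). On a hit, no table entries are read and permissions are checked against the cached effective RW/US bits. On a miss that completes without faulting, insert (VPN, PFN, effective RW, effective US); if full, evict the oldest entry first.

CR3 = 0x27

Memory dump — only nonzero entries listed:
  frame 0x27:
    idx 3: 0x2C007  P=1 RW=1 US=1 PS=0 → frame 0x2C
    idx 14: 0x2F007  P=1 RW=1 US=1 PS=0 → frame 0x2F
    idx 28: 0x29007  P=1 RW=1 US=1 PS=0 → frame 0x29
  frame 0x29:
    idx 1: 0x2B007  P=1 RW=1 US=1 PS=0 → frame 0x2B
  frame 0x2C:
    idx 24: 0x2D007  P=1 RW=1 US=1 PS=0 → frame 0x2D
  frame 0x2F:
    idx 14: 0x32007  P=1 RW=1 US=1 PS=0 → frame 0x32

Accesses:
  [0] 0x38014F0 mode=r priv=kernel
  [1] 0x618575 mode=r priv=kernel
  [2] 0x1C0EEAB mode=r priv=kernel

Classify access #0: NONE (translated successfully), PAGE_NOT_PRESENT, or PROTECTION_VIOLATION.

Walk each access:
#0 VA=0x38014F0 (r,kernel):
  [0] read 0x27 idx=28: raw=0x29007 flags P=1 W=1 U=1 S=0
  [1] read 0x29 idx=1: raw=0x2B007 flags P=1 W=1 U=1 S=0
  ⇒ phys 0x2B4F0  [2 reads]
#1 VA=0x618575 (r,kernel):
  [0] read 0x27 idx=3: raw=0x2C007 flags P=1 W=1 U=1 S=0
  [1] read 0x2C idx=24: raw=0x2D007 flags P=1 W=1 U=1 S=0
  ⇒ phys 0x2D575  [2 reads]
#2 VA=0x1C0EEAB (r,kernel):
  [0] read 0x27 idx=14: raw=0x2F007 flags P=1 W=1 U=1 S=0
  [1] read 0x2F idx=14: raw=0x32007 flags P=1 W=1 U=1 S=0
  ⇒ phys 0x32EAB  [2 reads]

Access #0 fault: NONE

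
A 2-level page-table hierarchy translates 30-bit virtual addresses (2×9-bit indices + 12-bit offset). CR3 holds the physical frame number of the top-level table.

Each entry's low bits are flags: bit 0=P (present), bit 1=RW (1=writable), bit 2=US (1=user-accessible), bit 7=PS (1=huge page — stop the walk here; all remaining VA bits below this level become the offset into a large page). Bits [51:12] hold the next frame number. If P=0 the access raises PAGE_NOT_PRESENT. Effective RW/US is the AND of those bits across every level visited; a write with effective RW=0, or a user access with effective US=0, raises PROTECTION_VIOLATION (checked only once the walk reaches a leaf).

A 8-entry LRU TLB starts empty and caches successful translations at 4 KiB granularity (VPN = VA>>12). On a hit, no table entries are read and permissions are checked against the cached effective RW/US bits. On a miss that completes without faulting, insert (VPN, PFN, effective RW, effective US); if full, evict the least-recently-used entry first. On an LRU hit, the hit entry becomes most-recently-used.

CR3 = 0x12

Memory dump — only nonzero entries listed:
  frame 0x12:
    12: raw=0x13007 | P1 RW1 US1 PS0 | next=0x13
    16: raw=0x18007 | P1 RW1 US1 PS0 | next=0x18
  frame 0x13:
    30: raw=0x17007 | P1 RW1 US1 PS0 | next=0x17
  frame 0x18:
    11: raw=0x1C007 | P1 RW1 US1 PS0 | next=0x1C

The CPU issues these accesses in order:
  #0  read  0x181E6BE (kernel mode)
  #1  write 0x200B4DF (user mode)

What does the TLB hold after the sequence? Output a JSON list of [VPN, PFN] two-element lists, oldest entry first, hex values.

Per-access translation:
#0 VA=0x181E6BE (r,kernel):
  [0] read 0x12 idx=12: raw=0x13007 flags P=1 W=1 U=1 S=0
  [1] read 0x13 idx=30: raw=0x17007 flags P=1 W=1 U=1 S=0
  → PA=0x176BE  (2 entries read)
#1 VA=0x200B4DF (w,user):
  [0] read 0x12 idx=16: raw=0x18007 flags P=1 W=1 U=1 S=0
  [1] read 0x18 idx=11: raw=0x1C007 flags P=1 W=1 U=1 S=0
  → PA=0x1C4DF  (2 entries read)

TLB: [["0x181E", "0x17"], ["0x200B", "0x1C"]]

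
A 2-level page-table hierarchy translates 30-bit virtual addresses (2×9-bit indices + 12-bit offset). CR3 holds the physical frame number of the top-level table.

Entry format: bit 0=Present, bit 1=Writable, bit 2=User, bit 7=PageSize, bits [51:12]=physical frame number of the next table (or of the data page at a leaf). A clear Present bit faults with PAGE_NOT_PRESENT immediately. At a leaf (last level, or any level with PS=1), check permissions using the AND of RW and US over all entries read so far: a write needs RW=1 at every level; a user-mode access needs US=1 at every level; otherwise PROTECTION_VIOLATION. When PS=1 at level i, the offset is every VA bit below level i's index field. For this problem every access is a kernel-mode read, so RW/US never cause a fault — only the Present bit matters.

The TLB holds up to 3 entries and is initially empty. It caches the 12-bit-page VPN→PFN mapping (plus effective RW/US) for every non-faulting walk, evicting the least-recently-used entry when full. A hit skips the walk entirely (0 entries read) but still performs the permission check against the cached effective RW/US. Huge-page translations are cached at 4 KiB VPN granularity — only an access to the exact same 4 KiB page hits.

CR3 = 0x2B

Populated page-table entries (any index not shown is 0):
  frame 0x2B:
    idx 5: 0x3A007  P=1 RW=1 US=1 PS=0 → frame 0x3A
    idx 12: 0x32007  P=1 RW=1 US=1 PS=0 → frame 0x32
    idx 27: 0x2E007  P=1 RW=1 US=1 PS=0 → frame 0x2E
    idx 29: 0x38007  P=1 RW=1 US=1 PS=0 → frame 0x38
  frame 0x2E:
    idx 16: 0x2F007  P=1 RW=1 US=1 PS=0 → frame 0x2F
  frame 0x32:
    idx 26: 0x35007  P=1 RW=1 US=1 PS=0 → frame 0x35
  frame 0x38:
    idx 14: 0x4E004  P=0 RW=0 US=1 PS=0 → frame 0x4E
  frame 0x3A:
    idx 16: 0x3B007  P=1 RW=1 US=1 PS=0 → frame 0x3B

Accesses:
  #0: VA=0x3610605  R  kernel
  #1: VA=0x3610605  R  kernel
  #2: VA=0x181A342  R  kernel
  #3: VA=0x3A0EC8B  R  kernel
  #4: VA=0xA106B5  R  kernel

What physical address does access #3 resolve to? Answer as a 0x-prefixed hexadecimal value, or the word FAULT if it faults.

Per-access translation:
#0 VA=0x3610605 (r,kernel):
  lvl0: tbl 0x2B, slot 27 ⇒ 0x2E007 (P1/RW1/US1/PS0)
  lvl1: tbl 0x2E, slot 16 ⇒ 0x2F007 (P1/RW1/US1/PS0)
  ⇒ phys 0x2F605  [2 reads]
#1 VA=0x3610605 (r,kernel):
  TLB hit vpn=0x3610 → PA=0x2F605
#2 VA=0x181A342 (r,kernel):
  lvl0: tbl 0x2B, slot 12 ⇒ 0x32007 (P1/RW1/US1/PS0)
  lvl1: tbl 0x32, slot 26 ⇒ 0x35007 (P1/RW1/US1/PS0)
  ⇒ phys 0x35342  [2 reads]
#3 VA=0x3A0EC8B (r,kernel):
  lvl0: tbl 0x2B, slot 29 ⇒ 0x38007 (P1/RW1/US1/PS0)
  lvl1: tbl 0x38, slot 14 ⇒ 0x4E004 (P0/RW0/US1/PS0)
  ✗ PAGE_NOT_PRESENT  [2 reads]
#4 VA=0xA106B5 (r,kernel):
  lvl0: tbl 0x2B, slot 5 ⇒ 0x3A007 (P1/RW1/US1/PS0)
  lvl1: tbl 0x3A, slot 16 ⇒ 0x3B007 (P1/RW1/US1/PS0)
  ⇒ phys 0x3B6B5  [2 reads]

Access #3 PA: FAULT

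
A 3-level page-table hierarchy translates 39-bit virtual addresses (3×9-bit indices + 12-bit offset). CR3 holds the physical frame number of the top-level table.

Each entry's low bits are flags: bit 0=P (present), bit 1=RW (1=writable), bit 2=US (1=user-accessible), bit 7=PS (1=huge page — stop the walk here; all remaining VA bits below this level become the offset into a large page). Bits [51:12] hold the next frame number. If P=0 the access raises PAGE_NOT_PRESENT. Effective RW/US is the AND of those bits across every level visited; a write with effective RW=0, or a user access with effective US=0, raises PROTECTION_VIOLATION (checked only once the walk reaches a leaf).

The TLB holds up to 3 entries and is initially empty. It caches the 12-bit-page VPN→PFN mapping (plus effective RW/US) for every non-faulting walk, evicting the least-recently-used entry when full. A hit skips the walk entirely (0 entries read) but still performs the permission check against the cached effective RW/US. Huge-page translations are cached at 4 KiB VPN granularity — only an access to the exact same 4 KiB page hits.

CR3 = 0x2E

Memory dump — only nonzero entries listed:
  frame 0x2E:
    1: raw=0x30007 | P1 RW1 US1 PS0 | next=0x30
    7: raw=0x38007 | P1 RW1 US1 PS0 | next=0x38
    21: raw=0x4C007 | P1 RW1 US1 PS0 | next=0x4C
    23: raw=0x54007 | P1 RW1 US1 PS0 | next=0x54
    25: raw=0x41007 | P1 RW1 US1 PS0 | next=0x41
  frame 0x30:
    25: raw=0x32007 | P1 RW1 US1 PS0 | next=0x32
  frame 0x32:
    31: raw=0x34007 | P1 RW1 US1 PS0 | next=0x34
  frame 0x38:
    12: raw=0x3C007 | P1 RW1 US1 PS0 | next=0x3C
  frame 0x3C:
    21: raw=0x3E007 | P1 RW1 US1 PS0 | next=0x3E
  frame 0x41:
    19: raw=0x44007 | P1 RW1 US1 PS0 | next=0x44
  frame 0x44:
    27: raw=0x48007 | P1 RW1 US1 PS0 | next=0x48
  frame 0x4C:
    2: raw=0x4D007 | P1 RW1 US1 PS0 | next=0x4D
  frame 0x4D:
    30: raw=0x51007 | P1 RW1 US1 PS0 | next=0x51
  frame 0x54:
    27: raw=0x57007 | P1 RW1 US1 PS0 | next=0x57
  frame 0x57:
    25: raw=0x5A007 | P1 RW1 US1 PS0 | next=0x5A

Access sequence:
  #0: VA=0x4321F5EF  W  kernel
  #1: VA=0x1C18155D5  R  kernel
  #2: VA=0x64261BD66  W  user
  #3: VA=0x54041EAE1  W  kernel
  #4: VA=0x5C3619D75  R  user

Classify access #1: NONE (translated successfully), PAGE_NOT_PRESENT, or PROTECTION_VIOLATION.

Walk each access:
#0 VA=0x4321F5EF (w,kernel):
  L0 @0x2E[1] → 0x30007  P=1,RW=1,US=1,PS=0
  L1 @0x30[25] → 0x32007  P=1,RW=1,US=1,PS=0
  L2 @0x32[31] → 0x34007  P=1,RW=1,US=1,PS=0
  → PA=0x345EF  (3 entries read)
#1 VA=0x1C18155D5 (r,kernel):
  L0 @0x2E[7] → 0x38007  P=1,RW=1,US=1,PS=0
  L1 @0x38[12] → 0x3C007  P=1,RW=1,US=1,PS=0
  L2 @0x3C[21] → 0x3E007  P=1,RW=1,US=1,PS=0
  → PA=0x3E5D5  (3 entries read)
#2 VA=0x64261BD66 (w,user):
  L0 @0x2E[25] → 0x41007  P=1,RW=1,US=1,PS=0
  L1 @0x41[19] → 0x44007  P=1,RW=1,US=1,PS=0
  L2 @0x44[27] → 0x48007  P=1,RW=1,US=1,PS=0
  → PA=0x48D66  (3 entries read)
#3 VA=0x54041EAE1 (w,kernel):
  L0 @0x2E[21] → 0x4C007  P=1,RW=1,US=1,PS=0
  L1 @0x4C[2] → 0x4D007  P=1,RW=1,US=1,PS=0
  L2 @0x4D[30] → 0x51007  P=1,RW=1,US=1,PS=0
  → PA=0x51AE1  (3 entries read)
#4 VA=0x5C3619D75 (r,user):
  L0 @0x2E[23] → 0x54007  P=1,RW=1,US=1,PS=0
  L1 @0x54[27] → 0x57007  P=1,RW=1,US=1,PS=0
  L2 @0x57[25] → 0x5A007  P=1,RW=1,US=1,PS=0
  → PA=0x5AD75  (3 entries read)

Access #1 fault: NONE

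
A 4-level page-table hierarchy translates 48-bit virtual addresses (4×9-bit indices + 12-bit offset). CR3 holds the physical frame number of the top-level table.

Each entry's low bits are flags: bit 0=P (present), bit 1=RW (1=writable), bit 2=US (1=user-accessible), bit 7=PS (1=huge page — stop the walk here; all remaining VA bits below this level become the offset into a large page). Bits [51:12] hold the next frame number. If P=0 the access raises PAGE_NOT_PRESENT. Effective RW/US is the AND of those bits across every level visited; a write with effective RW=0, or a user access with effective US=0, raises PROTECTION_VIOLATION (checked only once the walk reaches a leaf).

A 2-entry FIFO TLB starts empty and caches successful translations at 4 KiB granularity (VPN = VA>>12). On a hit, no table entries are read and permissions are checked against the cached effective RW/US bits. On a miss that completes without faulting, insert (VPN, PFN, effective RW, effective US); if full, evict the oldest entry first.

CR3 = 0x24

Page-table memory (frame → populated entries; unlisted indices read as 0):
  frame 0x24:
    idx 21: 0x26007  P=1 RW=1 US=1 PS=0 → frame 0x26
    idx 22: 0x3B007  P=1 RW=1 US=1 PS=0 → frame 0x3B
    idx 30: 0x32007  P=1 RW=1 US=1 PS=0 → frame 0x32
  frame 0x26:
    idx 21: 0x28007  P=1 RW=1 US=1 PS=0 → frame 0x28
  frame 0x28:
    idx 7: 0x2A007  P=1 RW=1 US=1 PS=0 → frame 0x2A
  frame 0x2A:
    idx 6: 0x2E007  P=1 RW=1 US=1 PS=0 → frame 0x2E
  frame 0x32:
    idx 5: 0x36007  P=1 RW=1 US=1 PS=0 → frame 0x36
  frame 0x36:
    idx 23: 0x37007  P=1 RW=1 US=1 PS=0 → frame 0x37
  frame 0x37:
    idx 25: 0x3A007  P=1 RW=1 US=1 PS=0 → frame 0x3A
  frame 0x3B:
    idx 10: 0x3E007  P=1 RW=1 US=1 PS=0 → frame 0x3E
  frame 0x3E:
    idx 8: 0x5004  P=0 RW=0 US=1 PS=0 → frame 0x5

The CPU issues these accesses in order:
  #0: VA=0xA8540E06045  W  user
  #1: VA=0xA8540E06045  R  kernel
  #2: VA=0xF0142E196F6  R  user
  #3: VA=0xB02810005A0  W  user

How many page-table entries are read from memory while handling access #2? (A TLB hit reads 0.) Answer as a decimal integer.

Walk each access:
#0 VA=0xA8540E06045 (w,user):
  L0: frame=0x24 idx=21 entry=0x26007 [P=1 RW=1 US=1 PS=0]
  L1: frame=0x26 idx=21 entry=0x28007 [P=1 RW=1 US=1 PS=0]
  L2: frame=0x28 idx=7 entry=0x2A007 [P=1 RW=1 US=1 PS=0]
  L3: frame=0x2A idx=6 entry=0x2E007 [P=1 RW=1 US=1 PS=0]
  ⇒ phys 0x2E045  [4 reads]
#1 VA=0xA8540E06045 (r,kernel):
  TLB hit vpn=0xA8540E06 → PA=0x2E045
#2 VA=0xF0142E196F6 (r,user):
  L0: frame=0x24 idx=30 entry=0x32007 [P=1 RW=1 US=1 PS=0]
  L1: frame=0x32 idx=5 entry=0x36007 [P=1 RW=1 US=1 PS=0]
  L2: frame=0x36 idx=23 entry=0x37007 [P=1 RW=1 US=1 PS=0]
  L3: frame=0x37 idx=25 entry=0x3A007 [P=1 RW=1 US=1 PS=0]
  ⇒ phys 0x3A6F6  [4 reads]
#3 VA=0xB02810005A0 (w,user):
  L0: frame=0x24 idx=22 entry=0x3B007 [P=1 RW=1 US=1 PS=0]
  L1: frame=0x3B idx=10 entry=0x3E007 [P=1 RW=1 US=1 PS=0]
  L2: frame=0x3E idx=8 entry=0x5004 [P=0 RW=0 US=1 PS=0]
  → PAGE_NOT_PRESENT  (3 entries read)

Entries read for #2: 4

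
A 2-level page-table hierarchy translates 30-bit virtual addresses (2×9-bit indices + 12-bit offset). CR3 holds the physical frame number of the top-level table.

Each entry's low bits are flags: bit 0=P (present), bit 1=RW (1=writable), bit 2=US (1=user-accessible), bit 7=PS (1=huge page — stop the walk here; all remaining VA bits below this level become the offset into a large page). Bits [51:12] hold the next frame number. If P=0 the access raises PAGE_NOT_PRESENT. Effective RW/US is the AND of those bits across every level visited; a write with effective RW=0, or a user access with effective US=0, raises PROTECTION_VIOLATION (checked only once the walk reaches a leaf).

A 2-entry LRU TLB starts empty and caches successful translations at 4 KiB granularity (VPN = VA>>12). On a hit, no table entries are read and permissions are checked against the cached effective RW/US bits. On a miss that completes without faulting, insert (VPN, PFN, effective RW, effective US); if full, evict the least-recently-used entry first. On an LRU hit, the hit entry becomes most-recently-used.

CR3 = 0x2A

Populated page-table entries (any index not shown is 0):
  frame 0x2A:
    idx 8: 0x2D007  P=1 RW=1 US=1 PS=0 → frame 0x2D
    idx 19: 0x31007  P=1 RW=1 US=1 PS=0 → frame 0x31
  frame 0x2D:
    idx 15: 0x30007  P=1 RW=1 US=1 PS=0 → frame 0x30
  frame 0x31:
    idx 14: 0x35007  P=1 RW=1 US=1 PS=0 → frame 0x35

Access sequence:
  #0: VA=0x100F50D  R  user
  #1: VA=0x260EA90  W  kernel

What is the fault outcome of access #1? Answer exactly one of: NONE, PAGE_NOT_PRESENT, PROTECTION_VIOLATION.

Trace:
#0 VA=0x100F50D (r,user):
  lvl0: tbl 0x2A, slot 8 ⇒ 0x2D007 (P1/RW1/US1/PS0)
  lvl1: tbl 0x2D, slot 15 ⇒ 0x30007 (P1/RW1/US1/PS0)
  ✓ 0x3050D  — 2 lookups
#1 VA=0x260EA90 (w,kernel):
  lvl0: tbl 0x2A, slot 19 ⇒ 0x31007 (P1/RW1/US1/PS0)
  lvl1: tbl 0x31, slot 14 ⇒ 0x35007 (P1/RW1/US1/PS0)
  ✓ 0x35A90  — 2 lookups

Access #1 fault: NONE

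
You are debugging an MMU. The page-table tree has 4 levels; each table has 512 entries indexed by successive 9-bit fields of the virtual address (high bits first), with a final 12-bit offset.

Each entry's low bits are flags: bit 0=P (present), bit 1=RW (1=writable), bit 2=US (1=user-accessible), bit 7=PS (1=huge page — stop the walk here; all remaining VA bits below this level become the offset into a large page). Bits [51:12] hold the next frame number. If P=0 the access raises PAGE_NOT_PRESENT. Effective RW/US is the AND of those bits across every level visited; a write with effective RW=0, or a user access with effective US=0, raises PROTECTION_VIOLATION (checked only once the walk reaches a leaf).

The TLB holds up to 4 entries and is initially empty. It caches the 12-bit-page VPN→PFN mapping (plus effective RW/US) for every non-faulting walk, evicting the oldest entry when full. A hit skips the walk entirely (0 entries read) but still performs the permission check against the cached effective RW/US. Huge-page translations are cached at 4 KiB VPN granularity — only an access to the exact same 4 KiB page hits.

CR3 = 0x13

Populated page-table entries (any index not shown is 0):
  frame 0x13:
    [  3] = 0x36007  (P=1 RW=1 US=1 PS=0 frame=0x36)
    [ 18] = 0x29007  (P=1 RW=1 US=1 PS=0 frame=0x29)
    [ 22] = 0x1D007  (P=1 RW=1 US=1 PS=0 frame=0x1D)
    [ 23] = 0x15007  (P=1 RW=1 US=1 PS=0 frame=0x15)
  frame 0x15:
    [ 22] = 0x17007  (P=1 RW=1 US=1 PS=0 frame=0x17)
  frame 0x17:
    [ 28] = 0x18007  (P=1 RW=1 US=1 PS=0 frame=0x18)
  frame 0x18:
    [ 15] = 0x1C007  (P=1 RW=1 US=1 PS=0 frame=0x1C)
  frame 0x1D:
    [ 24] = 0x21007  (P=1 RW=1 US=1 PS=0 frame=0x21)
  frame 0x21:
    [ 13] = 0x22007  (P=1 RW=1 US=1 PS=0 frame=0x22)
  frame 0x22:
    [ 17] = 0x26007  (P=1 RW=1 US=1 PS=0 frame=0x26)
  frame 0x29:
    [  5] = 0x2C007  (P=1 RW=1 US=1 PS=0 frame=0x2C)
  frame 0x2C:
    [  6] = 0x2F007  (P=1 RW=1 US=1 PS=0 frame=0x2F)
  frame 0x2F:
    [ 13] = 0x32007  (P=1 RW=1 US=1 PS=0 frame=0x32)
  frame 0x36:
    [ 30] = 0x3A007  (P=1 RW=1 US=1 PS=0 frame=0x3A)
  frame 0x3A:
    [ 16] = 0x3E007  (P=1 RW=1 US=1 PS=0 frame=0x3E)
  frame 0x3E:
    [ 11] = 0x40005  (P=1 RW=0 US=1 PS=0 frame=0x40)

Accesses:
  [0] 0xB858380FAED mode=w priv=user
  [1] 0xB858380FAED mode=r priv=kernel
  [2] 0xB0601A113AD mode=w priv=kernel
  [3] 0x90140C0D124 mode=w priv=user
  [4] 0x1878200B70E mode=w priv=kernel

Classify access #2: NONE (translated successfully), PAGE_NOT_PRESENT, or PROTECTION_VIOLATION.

Per-access translation:
#0 VA=0xB858380FAED (w,user):
  L0: frame=0x13 idx=23 entry=0x15007 [P=1 RW=1 US=1 PS=0]
  L1: frame=0x15 idx=22 entry=0x17007 [P=1 RW=1 US=1 PS=0]
  L2: frame=0x17 idx=28 entry=0x18007 [P=1 RW=1 US=1 PS=0]
  L3: frame=0x18 idx=15 entry=0x1C007 [P=1 RW=1 US=1 PS=0]
  ⇒ phys 0x1CAED  [4 reads]
#1 VA=0xB858380FAED (r,kernel):
  TLB hit vpn=0xB858380F → PA=0x1CAED
#2 VA=0xB0601A113AD (w,kernel):
  L0: frame=0x13 idx=22 entry=0x1D007 [P=1 RW=1 US=1 PS=0]
  L1: frame=0x1D idx=24 entry=0x21007 [P=1 RW=1 US=1 PS=0]
  L2: frame=0x21 idx=13 entry=0x22007 [P=1 RW=1 US=1 PS=0]
  L3: frame=0x22 idx=17 entry=0x26007 [P=1 RW=1 US=1 PS=0]
  ⇒ phys 0x263AD  [4 reads]
#3 VA=0x90140C0D124 (w,user):
  L0: frame=0x13 idx=18 entry=0x29007 [P=1 RW=1 US=1 PS=0]
  L1: frame=0x29 idx=5 entry=0x2C007 [P=1 RW=1 US=1 PS=0]
  L2: frame=0x2C idx=6 entry=0x2F007 [P=1 RW=1 US=1 PS=0]
  L3: frame=0x2F idx=13 entry=0x32007 [P=1 RW=1 US=1 PS=0]
  ⇒ phys 0x32124  [4 reads]
#4 VA=0x1878200B70E (w,kernel):
  L0: frame=0x13 idx=3 entry=0x36007 [P=1 RW=1 US=1 PS=0]
  L1: frame=0x36 idx=30 entry=0x3A007 [P=1 RW=1 US=1 PS=0]
  L2: frame=0x3A idx=16 entry=0x3E007 [P=1 RW=1 US=1 PS=0]
  L3: frame=0x3E idx=11 entry=0x40005 [P=1 RW=0 US=1 PS=0]
  ⇒ fault: PROTECTION_VIOLATION  — 4 lookups

Access #2 fault: NONE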